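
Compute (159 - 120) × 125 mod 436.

159 - 120 = 39
39 × 125 = 4875 ≡ 79 (mod 436)

79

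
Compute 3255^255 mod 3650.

Compute successive squares:
255 in binary is 11111111, i.e. 255 = 128 + 64 + 32 + 16 + 8 + 4 + 2 + 1.
3255^1 ≡ 3255 (mod 3650)
3255^2 ≡ 3255^2 = 10595025 ≡ 2725 (mod 3650)
3255^4 ≡ 2725^2 = 7425625 ≡ 1525 (mod 3650)
3255^8 ≡ 1525^2 = 2325625 ≡ 575 (mod 3650)
3255^16 ≡ 575^2 = 330625 ≡ 2125 (mod 3650)
3255^32 ≡ 2125^2 = 4515625 ≡ 575 (mod 3650)
3255^64 ≡ 575^2 = 330625 ≡ 2125 (mod 3650)
3255^128 ≡ 2125^2 = 4515625 ≡ 575 (mod 3650)
3255^255 = 3255^128 · 3255^64 · 3255^32 · 3255^16 · 3255^8 · 3255^4 · 3255^2 · 3255^1 ≡ 575 · 2125 · 575 · 2125 · 575 · 1525 · 2725 · 3255 (mod 3650).
Accumulate the product:
575 · 2125 = 1221875 ≡ 2775
2775 · 575 = 1595625 ≡ 575
575 · 2125 = 1221875 ≡ 2775
2775 · 575 = 1595625 ≡ 575
575 · 1525 = 876875 ≡ 875
875 · 2725 = 2384375 ≡ 925
925 · 3255 = 3010875 ≡ 3275

3275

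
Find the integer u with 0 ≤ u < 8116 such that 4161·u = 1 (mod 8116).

197

Apply the Euclidean algorithm and back-substitute:
8116 = 1*4161 + 3955
4161 = 1*3955 + 206
3955 = 19*206 + 41
206 = 5*41 + 1
41 = 41*1 + 0
gcd(4161, 8116) = 1, so the inverse exists.
Back-substitute for 1:
1 = 1*206 − 5*41
  = −5*3955 + 96*206
  = 96*4161 − 101*3955
  = −101*8116 + 197*4161
So 4161⁻¹ ≡ 197 (mod 8116).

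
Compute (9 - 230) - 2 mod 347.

9 - 230 = -221 ≡ 126 (mod 347)
126 - 2 = 124

124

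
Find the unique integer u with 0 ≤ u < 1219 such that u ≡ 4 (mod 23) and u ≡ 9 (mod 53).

23⁻¹ mod 53: 23*30 ≡ 1 (mod 53), so 23⁻¹ ≡ 30.
u = 4 + 23*((9 − 4)*30 mod 53) = 4 + 23*44 = 1016.
Check: 1016 mod 23 = 4, 1016 mod 53 = 9. ✓

1016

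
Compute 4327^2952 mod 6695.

1

Using repeated squaring:
2952 in binary is 101110001000, i.e. 2952 = 2048 + 512 + 256 + 128 + 8.
4327^1 ≡ 4327 (mod 6695)
4327^2 ≡ 4327^2 = 18722929 ≡ 3709 (mod 6695)
4327^4 ≡ 3709^2 = 13756681 ≡ 5151 (mod 6695)
4327^8 ≡ 5151^2 = 26532801 ≡ 516 (mod 6695)
4327^16 ≡ 516^2 = 266256 ≡ 5151 (mod 6695)
4327^32 ≡ 5151^2 = 26532801 ≡ 516 (mod 6695)
4327^64 ≡ 516^2 = 266256 ≡ 5151 (mod 6695)
4327^128 ≡ 5151^2 = 26532801 ≡ 516 (mod 6695)
4327^256 ≡ 516^2 = 266256 ≡ 5151 (mod 6695)
4327^512 ≡ 5151^2 = 26532801 ≡ 516 (mod 6695)
4327^1024 ≡ 516^2 = 266256 ≡ 5151 (mod 6695)
4327^2048 ≡ 5151^2 = 26532801 ≡ 516 (mod 6695)
4327^2952 = 4327^2048 * 4327^512 * 4327^256 * 4327^128 * 4327^8 ≡ 516 * 516 * 5151 * 516 * 516 (mod 6695).
Accumulate the product:
516 * 516 = 266256 ≡ 5151
5151 * 5151 = 26532801 ≡ 516
516 * 516 = 266256 ≡ 5151
5151 * 516 = 2657916 ≡ 1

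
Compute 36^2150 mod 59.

4

Compute successive squares:
2150 in binary is 100001100110, i.e. 2150 = 2048 + 64 + 32 + 4 + 2.
36^1 ≡ 36 (mod 59)
36^2 ≡ 36^2 = 1296 ≡ 57 (mod 59)
36^4 ≡ 57^2 = 3249 ≡ 4 (mod 59)
36^8 ≡ 4^2 = 16 (mod 59)
36^16 ≡ 16^2 = 256 ≡ 20 (mod 59)
36^32 ≡ 20^2 = 400 ≡ 46 (mod 59)
36^64 ≡ 46^2 = 2116 ≡ 51 (mod 59)
36^128 ≡ 51^2 = 2601 ≡ 5 (mod 59)
36^256 ≡ 5^2 = 25 (mod 59)
36^512 ≡ 25^2 = 625 ≡ 35 (mod 59)
36^1024 ≡ 35^2 = 1225 ≡ 45 (mod 59)
36^2048 ≡ 45^2 = 2025 ≡ 19 (mod 59)
36^2150 = 36^2048 * 36^64 * 36^32 * 36^4 * 36^2 ≡ 19 * 51 * 46 * 4 * 57 (mod 59).
Accumulate the product:
19 * 51 = 969 ≡ 25
25 * 46 = 1150 ≡ 29
29 * 4 = 116 ≡ 57
57 * 57 = 3249 ≡ 4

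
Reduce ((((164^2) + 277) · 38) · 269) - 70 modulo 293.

94

(164)^2 ≡ 233 (mod 293)
233 + 277 = 510 ≡ 217 (mod 293)
217 · 38 = 8246 ≡ 42 (mod 293)
42 · 269 = 11298 ≡ 164 (mod 293)
164 - 70 = 94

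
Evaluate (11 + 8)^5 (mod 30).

19

11 + 8 = 19
(19)^5 ≡ 19 (mod 30)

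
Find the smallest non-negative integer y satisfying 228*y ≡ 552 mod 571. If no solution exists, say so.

gcd(228, 571) = 1, so a unique solution mod 571 exists.
228⁻¹ ≡ 283 (mod 571).
y ≡ 283*552 ≡ 333 (mod 571).

333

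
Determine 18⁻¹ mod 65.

65 = 3·18 + 11
18 = 1·11 + 7
11 = 1·7 + 4
7 = 1·4 + 3
4 = 1·3 + 1
3 = 3·1 + 0
gcd(18, 65) = 1, so the inverse exists.
Bézout: 1 = 5·65 − 18·18.
So 18⁻¹ ≡ −18 ≡ 47 (mod 65).

47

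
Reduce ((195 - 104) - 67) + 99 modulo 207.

123

195 - 104 = 91
91 - 67 = 24
24 + 99 = 123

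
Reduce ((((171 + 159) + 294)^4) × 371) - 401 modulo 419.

28

171 + 159 = 330
330 + 294 = 624 ≡ 205 (mod 419)
(205)^4 ≡ 122 (mod 419)
122 × 371 = 45262 ≡ 10 (mod 419)
10 - 401 = -391 ≡ 28 (mod 419)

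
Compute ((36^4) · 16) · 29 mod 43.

(36)^4 ≡ 36 (mod 43)
36 · 16 = 576 ≡ 17 (mod 43)
17 · 29 = 493 ≡ 20 (mod 43)

20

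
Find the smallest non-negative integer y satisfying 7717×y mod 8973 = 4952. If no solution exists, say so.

7826

gcd(7717, 8973) = 1, so a unique solution mod 8973 exists.
7717⁻¹ ≡ 1636 (mod 8973).
y ≡ 1636×4952 ≡ 7826 (mod 8973).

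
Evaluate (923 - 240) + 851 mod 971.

923 - 240 = 683
683 + 851 = 1534 ≡ 563 (mod 971)

563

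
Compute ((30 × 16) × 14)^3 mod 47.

30 × 16 = 480 ≡ 10 (mod 47)
10 × 14 = 140 ≡ 46 (mod 47)
(46)^3 ≡ 46 (mod 47)

46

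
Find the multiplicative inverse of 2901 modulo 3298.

3298 = 1×2901 + 397
2901 = 7×397 + 122
397 = 3×122 + 31
122 = 3×31 + 29
31 = 1×29 + 2
29 = 14×2 + 1
2 = 2×1 + 0
gcd(2901, 3298) = 1, so the inverse exists.
Back-substitute for 1:
1 = 1×29 − 14×2
  = −14×31 + 15×29
  = 15×122 − 59×31
  = −59×397 + 192×122
  = 192×2901 − 1403×397
  = −1403×3298 + 1595×2901
So 2901⁻¹ ≡ 1595 (mod 3298).

1595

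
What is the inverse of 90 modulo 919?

Run the extended Euclidean algorithm:
919 = 10*90 + 19
90 = 4*19 + 14
19 = 1*14 + 5
14 = 2*5 + 4
5 = 1*4 + 1
4 = 4*1 + 0
gcd(90, 919) = 1, so the inverse exists.
Bézout: 1 = 19*919 − 194*90.
So 90⁻¹ ≡ −194 ≡ 725 (mod 919).

725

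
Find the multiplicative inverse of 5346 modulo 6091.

Run the extended Euclidean algorithm:
6091 = 1*5346 + 745
5346 = 7*745 + 131
745 = 5*131 + 90
131 = 1*90 + 41
90 = 2*41 + 8
41 = 5*8 + 1
8 = 8*1 + 0
gcd(5346, 6091) = 1, so the inverse exists.
Back-substitute for 1:
1 = 1*41 − 5*8
  = −5*90 + 11*41
  = 11*131 − 16*90
  = −16*745 + 91*131
  = 91*5346 − 653*745
  = −653*6091 + 744*5346
So 5346⁻¹ ≡ 744 (mod 6091).

744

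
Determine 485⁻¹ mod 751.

703

Apply the Euclidean algorithm and back-substitute:
751 = 1×485 + 266
485 = 1×266 + 219
266 = 1×219 + 47
219 = 4×47 + 31
47 = 1×31 + 16
31 = 1×16 + 15
16 = 1×15 + 1
15 = 15×1 + 0
gcd(485, 751) = 1, so the inverse exists.
Bézout: 1 = 31×751 − 48×485.
So 485⁻¹ ≡ −48 ≡ 703 (mod 751).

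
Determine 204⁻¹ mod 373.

By the extended Euclidean algorithm:
373 = 1*204 + 169
204 = 1*169 + 35
169 = 4*35 + 29
35 = 1*29 + 6
29 = 4*6 + 5
6 = 1*5 + 1
5 = 5*1 + 0
gcd(204, 373) = 1, so the inverse exists.
Back-substitute for 1:
1 = 1*6 − 1*5
  = −1*29 + 5*6
  = 5*35 − 6*29
  = −6*169 + 29*35
  = 29*204 − 35*169
  = −35*373 + 64*204
So 204⁻¹ ≡ 64 (mod 373).

64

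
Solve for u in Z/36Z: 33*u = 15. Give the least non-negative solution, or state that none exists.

7

gcd(33, 36) = 3, and 3 | 15, so solutions exist.
Divide through by 3: 11*u mod 12 = 5.
11⁻¹ ≡ 11 (mod 12).
u ≡ 11*5 ≡ 7 (mod 12).
The smallest non-negative solution is u = 7.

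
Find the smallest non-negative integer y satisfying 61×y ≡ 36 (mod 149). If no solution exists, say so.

47

gcd(61, 149) = 1, so a unique solution mod 149 exists.
61⁻¹ ≡ 22 (mod 149).
y ≡ 22×36 ≡ 47 (mod 149).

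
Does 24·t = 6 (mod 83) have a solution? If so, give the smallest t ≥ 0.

gcd(24, 83) = 1, so a unique solution mod 83 exists.
24⁻¹ ≡ 45 (mod 83).
t ≡ 45·6 ≡ 21 (mod 83).

21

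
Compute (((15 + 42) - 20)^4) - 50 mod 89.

15 + 42 = 57
57 - 20 = 37
(37)^4 ≡ 88 (mod 89)
88 - 50 = 38

38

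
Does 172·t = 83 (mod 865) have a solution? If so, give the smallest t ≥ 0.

609

gcd(172, 865) = 1, so a unique solution mod 865 exists.
172⁻¹ ≡ 518 (mod 865).
t ≡ 518·83 ≡ 609 (mod 865).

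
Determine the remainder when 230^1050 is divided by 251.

149

1050 in binary is 10000011010, i.e. 1050 = 1024 + 16 + 8 + 2.
230^1 ≡ 230 (mod 251)
230^2 ≡ 230^2 = 52900 ≡ 190 (mod 251)
230^4 ≡ 190^2 = 36100 ≡ 207 (mod 251)
230^8 ≡ 207^2 = 42849 ≡ 179 (mod 251)
230^16 ≡ 179^2 = 32041 ≡ 164 (mod 251)
230^32 ≡ 164^2 = 26896 ≡ 39 (mod 251)
230^64 ≡ 39^2 = 1521 ≡ 15 (mod 251)
230^128 ≡ 15^2 = 225 (mod 251)
230^256 ≡ 225^2 = 50625 ≡ 174 (mod 251)
230^512 ≡ 174^2 = 30276 ≡ 156 (mod 251)
230^1024 ≡ 156^2 = 24336 ≡ 240 (mod 251)
230^1050 = 230^1024 × 230^16 × 230^8 × 230^2 ≡ 240 × 164 × 179 × 190 (mod 251).
Accumulate the product:
240 × 164 = 39360 ≡ 204
204 × 179 = 36516 ≡ 121
121 × 190 = 22990 ≡ 149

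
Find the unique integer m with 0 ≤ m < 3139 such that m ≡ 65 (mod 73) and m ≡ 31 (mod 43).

2912

73⁻¹ mod 43: 73*33 ≡ 1 (mod 43), so 73⁻¹ ≡ 33.
m = 65 + 73*((31 − 65)*33 mod 43) = 65 + 73*39 = 2912.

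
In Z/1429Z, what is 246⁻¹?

Apply the Euclidean algorithm and back-substitute:
1429 = 5×246 + 199
246 = 1×199 + 47
199 = 4×47 + 11
47 = 4×11 + 3
11 = 3×3 + 2
3 = 1×2 + 1
2 = 2×1 + 0
gcd(246, 1429) = 1, so the inverse exists.
Bézout: 1 = −89×1429 + 517×246.
So 246⁻¹ ≡ 517 (mod 1429).

517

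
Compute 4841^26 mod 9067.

By square-and-multiply:
4841^1 ≡ 4841 (mod 9067)
4841^2 ≡ 4841^2 = 23435281 ≡ 6153 (mod 9067)
4841^4 ≡ 6153^2 = 37859409 ≡ 4684 (mod 9067)
4841^8 ≡ 4684^2 = 21939856 ≡ 6783 (mod 9067)
4841^16 ≡ 6783^2 = 46009089 ≡ 3131 (mod 9067)
4841^26 = 4841^16 · 4841^8 · 4841^2 ≡ 3131 · 6783 · 6153 (mod 9067).
Accumulate the product:
3131 · 6783 = 21237573 ≡ 2659
2659 · 6153 = 16360827 ≡ 3959

3959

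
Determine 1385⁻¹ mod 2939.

713

By the extended Euclidean algorithm:
2939 = 2×1385 + 169
1385 = 8×169 + 33
169 = 5×33 + 4
33 = 8×4 + 1
4 = 4×1 + 0
gcd(1385, 2939) = 1, so the inverse exists.
Back-substitute for 1:
1 = 1×33 − 8×4
  = −8×169 + 41×33
  = 41×1385 − 336×169
  = −336×2939 + 713×1385
So 1385⁻¹ ≡ 713 (mod 2939).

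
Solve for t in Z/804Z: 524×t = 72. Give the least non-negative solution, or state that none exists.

gcd(524, 804) = 4, and 4 | 72, so solutions exist.
Divide through by 4: 131×t mod 201 = 18.
131⁻¹ ≡ 89 (mod 201).
t ≡ 89×18 ≡ 195 (mod 201).
The smallest non-negative solution is t = 195.

195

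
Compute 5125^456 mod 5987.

Compute successive squares:
456 in binary is 111001000, i.e. 456 = 256 + 128 + 64 + 8.
5125^1 ≡ 5125 (mod 5987)
5125^2 ≡ 5125^2 = 26265625 ≡ 656 (mod 5987)
5125^4 ≡ 656^2 = 430336 ≡ 5259 (mod 5987)
5125^8 ≡ 5259^2 = 27657081 ≡ 3128 (mod 5987)
5125^16 ≡ 3128^2 = 9784384 ≡ 1626 (mod 5987)
5125^32 ≡ 1626^2 = 2643876 ≡ 3609 (mod 5987)
5125^64 ≡ 3609^2 = 13024881 ≡ 3156 (mod 5987)
5125^128 ≡ 3156^2 = 9960336 ≡ 3955 (mod 5987)
5125^256 ≡ 3955^2 = 15642025 ≡ 3981 (mod 5987)
5125^456 = 5125^256 * 5125^128 * 5125^64 * 5125^8 ≡ 3981 * 3955 * 3156 * 3128 (mod 5987).
Accumulate the product:
3981 * 3955 = 15744855 ≡ 5032
5032 * 3156 = 15880992 ≡ 3468
3468 * 3128 = 10847904 ≡ 5447

5447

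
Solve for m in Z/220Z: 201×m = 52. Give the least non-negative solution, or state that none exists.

gcd(201, 220) = 1, so a unique solution mod 220 exists.
201⁻¹ ≡ 81 (mod 220).
m ≡ 81×52 ≡ 32 (mod 220).

32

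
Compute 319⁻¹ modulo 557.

447

557 = 1*319 + 238
319 = 1*238 + 81
238 = 2*81 + 76
81 = 1*76 + 5
76 = 15*5 + 1
5 = 5*1 + 0
gcd(319, 557) = 1, so the inverse exists.
Back-substitute for 1:
1 = 1*76 − 15*5
  = −15*81 + 16*76
  = 16*238 − 47*81
  = −47*319 + 63*238
  = 63*557 − 110*319
So 319⁻¹ ≡ −110 ≡ 447 (mod 557).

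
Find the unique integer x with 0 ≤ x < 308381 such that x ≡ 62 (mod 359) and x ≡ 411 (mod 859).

359⁻¹ mod 859: 359*67 ≡ 1 (mod 859), so 359⁻¹ ≡ 67.
x = 62 + 359*((411 − 62)*67 mod 859) = 62 + 359*190 = 68272.
Check: 68272 mod 359 = 62, 68272 mod 859 = 411. ✓

68272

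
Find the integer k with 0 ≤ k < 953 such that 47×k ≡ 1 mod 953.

365

By the extended Euclidean algorithm:
953 = 20×47 + 13
47 = 3×13 + 8
13 = 1×8 + 5
8 = 1×5 + 3
5 = 1×3 + 2
3 = 1×2 + 1
2 = 2×1 + 0
gcd(47, 953) = 1, so the inverse exists.
Back-substitute for 1:
1 = 1×3 − 1×2
  = −1×5 + 2×3
  = 2×8 − 3×5
  = −3×13 + 5×8
  = 5×47 − 18×13
  = −18×953 + 365×47
So 47⁻¹ ≡ 365 (mod 953).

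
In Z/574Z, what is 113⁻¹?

127

By the extended Euclidean algorithm:
574 = 5*113 + 9
113 = 12*9 + 5
9 = 1*5 + 4
5 = 1*4 + 1
4 = 4*1 + 0
gcd(113, 574) = 1, so the inverse exists.
Back-substitute for 1:
1 = 1*5 − 1*4
  = −1*9 + 2*5
  = 2*113 − 25*9
  = −25*574 + 127*113
So 113⁻¹ ≡ 127 (mod 574).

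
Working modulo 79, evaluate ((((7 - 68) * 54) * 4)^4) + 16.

7 - 68 = -61 ≡ 18 (mod 79)
18 * 54 = 972 ≡ 24 (mod 79)
24 * 4 = 96 ≡ 17 (mod 79)
(17)^4 ≡ 18 (mod 79)
18 + 16 = 34

34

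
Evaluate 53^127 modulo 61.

28

127 in binary is 1111111, i.e. 127 = 64 + 32 + 16 + 8 + 4 + 2 + 1.
53^1 ≡ 53 (mod 61)
53^2 ≡ 53^2 = 2809 ≡ 3 (mod 61)
53^4 ≡ 3^2 = 9 (mod 61)
53^8 ≡ 9^2 = 81 ≡ 20 (mod 61)
53^16 ≡ 20^2 = 400 ≡ 34 (mod 61)
53^32 ≡ 34^2 = 1156 ≡ 58 (mod 61)
53^64 ≡ 58^2 = 3364 ≡ 9 (mod 61)
53^127 = 53^64 × 53^32 × 53^16 × 53^8 × 53^4 × 53^2 × 53^1 ≡ 9 × 58 × 34 × 20 × 9 × 3 × 53 (mod 61).
Accumulate the product:
9 × 58 = 522 ≡ 34
34 × 34 = 1156 ≡ 58
58 × 20 = 1160 ≡ 1
1 × 9 = 9
9 × 3 = 27
27 × 53 = 1431 ≡ 28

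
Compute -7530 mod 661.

402

-7530 = -12×661 + 402, so -7530 ≡ 402 (mod 661).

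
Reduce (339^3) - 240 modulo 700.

179

(339)^3 ≡ 419 (mod 700)
419 - 240 = 179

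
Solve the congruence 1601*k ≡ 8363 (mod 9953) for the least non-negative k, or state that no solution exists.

7944

gcd(1601, 9953) = 1, so a unique solution mod 9953 exists.
1601⁻¹ ≡ 7056 (mod 9953).
k ≡ 7056*8363 ≡ 7944 (mod 9953).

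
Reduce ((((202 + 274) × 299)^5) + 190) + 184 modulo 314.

202 + 274 = 476 ≡ 162 (mod 314)
162 × 299 = 48438 ≡ 82 (mod 314)
(82)^5 ≡ 118 (mod 314)
118 + 190 = 308
308 + 184 = 492 ≡ 178 (mod 314)

178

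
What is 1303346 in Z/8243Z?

952

1303346 = 158*8243 + 952, so 1303346 ≡ 952 (mod 8243).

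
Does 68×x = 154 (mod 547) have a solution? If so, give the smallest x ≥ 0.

501

gcd(68, 547) = 1, so a unique solution mod 547 exists.
68⁻¹ ≡ 362 (mod 547).
x ≡ 362×154 ≡ 501 (mod 547).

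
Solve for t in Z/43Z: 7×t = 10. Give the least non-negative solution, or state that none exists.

gcd(7, 43) = 1, so a unique solution mod 43 exists.
7⁻¹ ≡ 37 (mod 43).
t ≡ 37×10 ≡ 26 (mod 43).

26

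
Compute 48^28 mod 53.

By square-and-multiply:
28 in binary is 11100, i.e. 28 = 16 + 8 + 4.
48^1 ≡ 48 (mod 53)
48^2 ≡ 48^2 = 2304 ≡ 25 (mod 53)
48^4 ≡ 25^2 = 625 ≡ 42 (mod 53)
48^8 ≡ 42^2 = 1764 ≡ 15 (mod 53)
48^16 ≡ 15^2 = 225 ≡ 13 (mod 53)
48^28 = 48^16 × 48^8 × 48^4 ≡ 13 × 15 × 42 (mod 53).
Accumulate the product:
13 × 15 = 195 ≡ 36
36 × 42 = 1512 ≡ 28

28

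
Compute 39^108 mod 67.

22

Using repeated squaring:
108 in binary is 1101100, i.e. 108 = 64 + 32 + 8 + 4.
39^1 ≡ 39 (mod 67)
39^2 ≡ 39^2 = 1521 ≡ 47 (mod 67)
39^4 ≡ 47^2 = 2209 ≡ 65 (mod 67)
39^8 ≡ 65^2 = 4225 ≡ 4 (mod 67)
39^16 ≡ 4^2 = 16 (mod 67)
39^32 ≡ 16^2 = 256 ≡ 55 (mod 67)
39^64 ≡ 55^2 = 3025 ≡ 10 (mod 67)
39^108 = 39^64 × 39^32 × 39^8 × 39^4 ≡ 10 × 55 × 4 × 65 (mod 67).
Accumulate the product:
10 × 55 = 550 ≡ 14
14 × 4 = 56
56 × 65 = 3640 ≡ 22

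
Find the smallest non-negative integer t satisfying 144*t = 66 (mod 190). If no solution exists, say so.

gcd(144, 190) = 2, and 2 | 66, so solutions exist.
Divide through by 2: 72*t = 33 (mod 95).
72⁻¹ ≡ 33 (mod 95).
t ≡ 33*33 ≡ 44 (mod 95).
The smallest non-negative solution is t = 44.

44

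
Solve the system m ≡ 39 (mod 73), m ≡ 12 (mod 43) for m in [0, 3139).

73⁻¹ mod 43: 73×33 ≡ 1 (mod 43), so 73⁻¹ ≡ 33.
m = 39 + 73×((12 − 39)×33 mod 43) = 39 + 73×12 = 915.
Check: 915 mod 73 = 39, 915 mod 43 = 12. ✓

915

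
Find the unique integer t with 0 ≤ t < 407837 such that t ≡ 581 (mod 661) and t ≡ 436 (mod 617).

118900

661⁻¹ mod 617: 661·603 ≡ 1 (mod 617), so 661⁻¹ ≡ 603.
t = 581 + 661·((436 − 581)·603 mod 617) = 581 + 661·179 = 118900.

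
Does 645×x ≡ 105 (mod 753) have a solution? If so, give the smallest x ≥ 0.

6

gcd(645, 753) = 3, and 3 | 105, so solutions exist.
Divide through by 3: 215×x mod 251 = 35.
215⁻¹ ≡ 244 (mod 251).
x ≡ 244×35 ≡ 6 (mod 251).
The smallest non-negative solution is x = 6.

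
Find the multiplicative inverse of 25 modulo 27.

13

27 = 1×25 + 2
25 = 12×2 + 1
2 = 2×1 + 0
gcd(25, 27) = 1, so the inverse exists.
Bézout: 1 = −12×27 + 13×25.
So 25⁻¹ ≡ 13 (mod 27).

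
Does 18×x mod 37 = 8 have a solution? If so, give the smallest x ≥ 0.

gcd(18, 37) = 1, so a unique solution mod 37 exists.
18⁻¹ ≡ 35 (mod 37).
x ≡ 35×8 ≡ 21 (mod 37).

21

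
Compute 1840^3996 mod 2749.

3996 in binary is 111110011100, i.e. 3996 = 2048 + 1024 + 512 + 256 + 128 + 16 + 8 + 4.
1840^1 ≡ 1840 (mod 2749)
1840^2 ≡ 1840^2 = 3385600 ≡ 1581 (mod 2749)
1840^4 ≡ 1581^2 = 2499561 ≡ 720 (mod 2749)
1840^8 ≡ 720^2 = 518400 ≡ 1588 (mod 2749)
1840^16 ≡ 1588^2 = 2521744 ≡ 911 (mod 2749)
1840^32 ≡ 911^2 = 829921 ≡ 2472 (mod 2749)
1840^64 ≡ 2472^2 = 6110784 ≡ 2506 (mod 2749)
1840^128 ≡ 2506^2 = 6280036 ≡ 1320 (mod 2749)
1840^256 ≡ 1320^2 = 1742400 ≡ 2283 (mod 2749)
1840^512 ≡ 2283^2 = 5212089 ≡ 2734 (mod 2749)
1840^1024 ≡ 2734^2 = 7474756 ≡ 225 (mod 2749)
1840^2048 ≡ 225^2 = 50625 ≡ 1143 (mod 2749)
1840^3996 = 1840^2048 * 1840^1024 * 1840^512 * 1840^256 * 1840^128 * 1840^16 * 1840^8 * 1840^4 ≡ 1143 * 225 * 2734 * 2283 * 1320 * 911 * 1588 * 720 (mod 2749).
Accumulate the product:
1143 * 225 = 257175 ≡ 1518
1518 * 2734 = 4150212 ≡ 1971
1971 * 2283 = 4499793 ≡ 2429
2429 * 1320 = 3206280 ≡ 946
946 * 911 = 861806 ≡ 1369
1369 * 1588 = 2173972 ≡ 2262
2262 * 720 = 1628640 ≡ 1232

1232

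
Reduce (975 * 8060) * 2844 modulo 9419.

975 * 8060 = 7858500 ≡ 3054 (mod 9419)
3054 * 2844 = 8685576 ≡ 1258 (mod 9419)

1258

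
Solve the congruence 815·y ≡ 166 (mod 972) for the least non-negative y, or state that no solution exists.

98

gcd(815, 972) = 1, so a unique solution mod 972 exists.
815⁻¹ ≡ 551 (mod 972).
y ≡ 551·166 ≡ 98 (mod 972).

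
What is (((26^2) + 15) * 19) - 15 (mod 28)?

10

(26)^2 ≡ 4 (mod 28)
4 + 15 = 19
19 * 19 = 361 ≡ 25 (mod 28)
25 - 15 = 10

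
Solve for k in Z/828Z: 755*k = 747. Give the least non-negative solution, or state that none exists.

gcd(755, 828) = 1, so a unique solution mod 828 exists.
755⁻¹ ≡ 431 (mod 828).
k ≡ 431*747 ≡ 693 (mod 828).

693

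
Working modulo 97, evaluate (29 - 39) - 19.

68

29 - 39 = -10 ≡ 87 (mod 97)
87 - 19 = 68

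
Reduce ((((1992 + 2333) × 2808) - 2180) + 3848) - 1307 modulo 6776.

2369

1992 + 2333 = 4325
4325 × 2808 = 12144600 ≡ 2008 (mod 6776)
2008 - 2180 = -172 ≡ 6604 (mod 6776)
6604 + 3848 = 10452 ≡ 3676 (mod 6776)
3676 - 1307 = 2369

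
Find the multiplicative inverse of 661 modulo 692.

625

By the extended Euclidean algorithm:
692 = 1·661 + 31
661 = 21·31 + 10
31 = 3·10 + 1
10 = 10·1 + 0
gcd(661, 692) = 1, so the inverse exists.
Back-substitute for 1:
1 = 1·31 − 3·10
  = −3·661 + 64·31
  = 64·692 − 67·661
So 661⁻¹ ≡ −67 ≡ 625 (mod 692).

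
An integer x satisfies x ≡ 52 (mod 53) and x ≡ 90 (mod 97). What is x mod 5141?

1642

53⁻¹ mod 97: 53*11 ≡ 1 (mod 97), so 53⁻¹ ≡ 11.
x = 52 + 53*((90 − 52)*11 mod 97) = 52 + 53*30 = 1642.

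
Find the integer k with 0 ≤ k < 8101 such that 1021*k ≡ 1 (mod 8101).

5562

Run the extended Euclidean algorithm:
8101 = 7·1021 + 954
1021 = 1·954 + 67
954 = 14·67 + 16
67 = 4·16 + 3
16 = 5·3 + 1
3 = 3·1 + 0
gcd(1021, 8101) = 1, so the inverse exists.
Back-substitute for 1:
1 = 1·16 − 5·3
  = −5·67 + 21·16
  = 21·954 − 299·67
  = −299·1021 + 320·954
  = 320·8101 − 2539·1021
So 1021⁻¹ ≡ −2539 ≡ 5562 (mod 8101).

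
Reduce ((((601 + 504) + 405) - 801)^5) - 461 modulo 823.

601 + 504 = 1105 ≡ 282 (mod 823)
282 + 405 = 687
687 - 801 = -114 ≡ 709 (mod 823)
(709)^5 ≡ 78 (mod 823)
78 - 461 = -383 ≡ 440 (mod 823)

440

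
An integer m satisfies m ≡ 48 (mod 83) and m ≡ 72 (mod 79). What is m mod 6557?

546

83⁻¹ mod 79: 83×20 ≡ 1 (mod 79), so 83⁻¹ ≡ 20.
m = 48 + 83×((72 − 48)×20 mod 79) = 48 + 83×6 = 546.
Check: 546 mod 83 = 48, 546 mod 79 = 72. ✓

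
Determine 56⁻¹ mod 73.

30

By the extended Euclidean algorithm:
73 = 1·56 + 17
56 = 3·17 + 5
17 = 3·5 + 2
5 = 2·2 + 1
2 = 2·1 + 0
gcd(56, 73) = 1, so the inverse exists.
Back-substitute for 1:
1 = 1·5 − 2·2
  = −2·17 + 7·5
  = 7·56 − 23·17
  = −23·73 + 30·56
So 56⁻¹ ≡ 30 (mod 73).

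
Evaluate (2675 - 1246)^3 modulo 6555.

2675 - 1246 = 1429
(1429)^3 ≡ 349 (mod 6555)

349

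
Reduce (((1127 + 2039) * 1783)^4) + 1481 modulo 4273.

1127 + 2039 = 3166
3166 * 1783 = 5644978 ≡ 345 (mod 4273)
(345)^4 ≡ 2864 (mod 4273)
2864 + 1481 = 4345 ≡ 72 (mod 4273)

72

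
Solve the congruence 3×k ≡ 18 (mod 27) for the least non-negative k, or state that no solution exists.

gcd(3, 27) = 3, and 3 | 18, so solutions exist.
Divide through by 3: 1×k ≡ 6 (mod 9).
1⁻¹ ≡ 1 (mod 9).
k ≡ 1×6 ≡ 6 (mod 9).
The smallest non-negative solution is k = 6.

6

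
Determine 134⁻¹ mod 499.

Run the extended Euclidean algorithm:
499 = 3×134 + 97
134 = 1×97 + 37
97 = 2×37 + 23
37 = 1×23 + 14
23 = 1×14 + 9
14 = 1×9 + 5
9 = 1×5 + 4
5 = 1×4 + 1
4 = 4×1 + 0
gcd(134, 499) = 1, so the inverse exists.
Bézout: 1 = −29×499 + 108×134.
So 134⁻¹ ≡ 108 (mod 499).

108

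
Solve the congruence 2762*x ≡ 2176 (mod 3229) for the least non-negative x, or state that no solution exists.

gcd(2762, 3229) = 1, so a unique solution mod 3229 exists.
2762⁻¹ ≡ 242 (mod 3229).
x ≡ 242*2176 ≡ 265 (mod 3229).

265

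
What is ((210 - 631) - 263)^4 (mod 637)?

261

210 - 631 = -421 ≡ 216 (mod 637)
216 - 263 = -47 ≡ 590 (mod 637)
(590)^4 ≡ 261 (mod 637)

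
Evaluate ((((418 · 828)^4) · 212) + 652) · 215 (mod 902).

260

418 · 828 = 346104 ≡ 638 (mod 902)
(638)^4 ≡ 836 (mod 902)
836 · 212 = 177232 ≡ 440 (mod 902)
440 + 652 = 1092 ≡ 190 (mod 902)
190 · 215 = 40850 ≡ 260 (mod 902)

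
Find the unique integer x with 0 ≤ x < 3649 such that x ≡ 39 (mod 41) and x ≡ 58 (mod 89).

859

41⁻¹ mod 89: 41*76 ≡ 1 (mod 89), so 41⁻¹ ≡ 76.
x = 39 + 41*((58 − 39)*76 mod 89) = 39 + 41*20 = 859.
Check: 859 mod 41 = 39, 859 mod 89 = 58. ✓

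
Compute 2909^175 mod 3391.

1622

By square-and-multiply:
175 in binary is 10101111, i.e. 175 = 128 + 32 + 8 + 4 + 2 + 1.
2909^1 ≡ 2909 (mod 3391)
2909^2 ≡ 2909^2 = 8462281 ≡ 1736 (mod 3391)
2909^4 ≡ 1736^2 = 3013696 ≡ 2488 (mod 3391)
2909^8 ≡ 2488^2 = 6190144 ≡ 1569 (mod 3391)
2909^16 ≡ 1569^2 = 2461761 ≡ 3286 (mod 3391)
2909^32 ≡ 3286^2 = 10797796 ≡ 852 (mod 3391)
2909^64 ≡ 852^2 = 725904 ≡ 230 (mod 3391)
2909^128 ≡ 230^2 = 52900 ≡ 2035 (mod 3391)
2909^175 = 2909^128 · 2909^32 · 2909^8 · 2909^4 · 2909^2 · 2909^1 ≡ 2035 · 852 · 1569 · 2488 · 1736 · 2909 (mod 3391).
Accumulate the product:
2035 · 852 = 1733820 ≡ 1019
1019 · 1569 = 1598811 ≡ 1650
1650 · 2488 = 4105200 ≡ 2090
2090 · 1736 = 3628240 ≡ 3261
3261 · 2909 = 9486249 ≡ 1622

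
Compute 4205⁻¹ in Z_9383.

1379

Apply the Euclidean algorithm and back-substitute:
9383 = 2*4205 + 973
4205 = 4*973 + 313
973 = 3*313 + 34
313 = 9*34 + 7
34 = 4*7 + 6
7 = 1*6 + 1
6 = 6*1 + 0
gcd(4205, 9383) = 1, so the inverse exists.
Bézout: 1 = −618*9383 + 1379*4205.
So 4205⁻¹ ≡ 1379 (mod 9383).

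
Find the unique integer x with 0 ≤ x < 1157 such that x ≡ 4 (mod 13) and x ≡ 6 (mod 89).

95

13⁻¹ mod 89: 13×48 ≡ 1 (mod 89), so 13⁻¹ ≡ 48.
x = 4 + 13×((6 − 4)×48 mod 89) = 4 + 13×7 = 95.
Check: 95 mod 13 = 4, 95 mod 89 = 6. ✓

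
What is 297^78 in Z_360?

78 in binary is 1001110, i.e. 78 = 64 + 8 + 4 + 2.
297^1 ≡ 297 (mod 360)
297^2 ≡ 297^2 = 88209 ≡ 9 (mod 360)
297^4 ≡ 9^2 = 81 (mod 360)
297^8 ≡ 81^2 = 6561 ≡ 81 (mod 360)
297^16 ≡ 81^2 = 6561 ≡ 81 (mod 360)
297^32 ≡ 81^2 = 6561 ≡ 81 (mod 360)
297^64 ≡ 81^2 = 6561 ≡ 81 (mod 360)
297^78 = 297^64 · 297^8 · 297^4 · 297^2 ≡ 81 · 81 · 81 · 9 (mod 360).
Accumulate the product:
81 · 81 = 6561 ≡ 81
81 · 81 = 6561 ≡ 81
81 · 9 = 729 ≡ 9

9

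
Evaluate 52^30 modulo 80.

64

Compute successive squares:
30 in binary is 11110, i.e. 30 = 16 + 8 + 4 + 2.
52^1 ≡ 52 (mod 80)
52^2 ≡ 52^2 = 2704 ≡ 64 (mod 80)
52^4 ≡ 64^2 = 4096 ≡ 16 (mod 80)
52^8 ≡ 16^2 = 256 ≡ 16 (mod 80)
52^16 ≡ 16^2 = 256 ≡ 16 (mod 80)
52^30 = 52^16 × 52^8 × 52^4 × 52^2 ≡ 16 × 16 × 16 × 64 (mod 80).
Accumulate the product:
16 × 16 = 256 ≡ 16
16 × 16 = 256 ≡ 16
16 × 64 = 1024 ≡ 64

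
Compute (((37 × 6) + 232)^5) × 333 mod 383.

37 × 6 = 222
222 + 232 = 454 ≡ 71 (mod 383)
(71)^5 ≡ 228 (mod 383)
228 × 333 = 75924 ≡ 90 (mod 383)

90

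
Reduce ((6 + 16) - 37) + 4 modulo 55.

44

6 + 16 = 22
22 - 37 = -15 ≡ 40 (mod 55)
40 + 4 = 44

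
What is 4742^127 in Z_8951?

By square-and-multiply:
4742^1 ≡ 4742 (mod 8951)
4742^2 ≡ 4742^2 = 22486564 ≡ 1652 (mod 8951)
4742^4 ≡ 1652^2 = 2729104 ≡ 8000 (mod 8951)
4742^8 ≡ 8000^2 = 64000000 ≡ 350 (mod 8951)
4742^16 ≡ 350^2 = 122500 ≡ 6137 (mod 8951)
4742^32 ≡ 6137^2 = 37662769 ≡ 5912 (mod 8951)
4742^64 ≡ 5912^2 = 34951744 ≡ 7040 (mod 8951)
4742^127 = 4742^64 × 4742^32 × 4742^16 × 4742^8 × 4742^4 × 4742^2 × 4742^1 ≡ 7040 × 5912 × 6137 × 350 × 8000 × 1652 × 4742 (mod 8951).
Accumulate the product:
7040 × 5912 = 41620480 ≡ 7281
7281 × 6137 = 44683497 ≡ 105
105 × 350 = 36750 ≡ 946
946 × 8000 = 7568000 ≡ 4405
4405 × 1652 = 7277060 ≡ 8848
8848 × 4742 = 41957216 ≡ 3879

3879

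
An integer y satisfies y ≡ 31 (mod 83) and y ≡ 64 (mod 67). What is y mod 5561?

83⁻¹ mod 67: 83·21 ≡ 1 (mod 67), so 83⁻¹ ≡ 21.
y = 31 + 83·((64 − 31)·21 mod 67) = 31 + 83·23 = 1940.
Check: 1940 mod 83 = 31, 1940 mod 67 = 64. ✓

1940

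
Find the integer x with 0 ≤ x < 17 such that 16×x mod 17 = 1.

16

By the extended Euclidean algorithm:
17 = 1*16 + 1
16 = 16*1 + 0
gcd(16, 17) = 1, so the inverse exists.
Back-substitute for 1:
1 = 1*17 − 1*16
So 16⁻¹ ≡ −1 ≡ 16 (mod 17).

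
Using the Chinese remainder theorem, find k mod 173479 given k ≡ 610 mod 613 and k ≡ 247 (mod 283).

121371

613⁻¹ mod 283: 613×277 ≡ 1 (mod 283), so 613⁻¹ ≡ 277.
k = 610 + 613×((247 − 610)×277 mod 283) = 610 + 613×197 = 121371.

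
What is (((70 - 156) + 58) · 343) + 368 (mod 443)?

70 - 156 = -86 ≡ 357 (mod 443)
357 + 58 = 415
415 · 343 = 142345 ≡ 142 (mod 443)
142 + 368 = 510 ≡ 67 (mod 443)

67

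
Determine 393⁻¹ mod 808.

808 = 2·393 + 22
393 = 17·22 + 19
22 = 1·19 + 3
19 = 6·3 + 1
3 = 3·1 + 0
gcd(393, 808) = 1, so the inverse exists.
Back-substitute for 1:
1 = 1·19 − 6·3
  = −6·22 + 7·19
  = 7·393 − 125·22
  = −125·808 + 257·393
So 393⁻¹ ≡ 257 (mod 808).

257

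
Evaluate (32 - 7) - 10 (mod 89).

15

32 - 7 = 25
25 - 10 = 15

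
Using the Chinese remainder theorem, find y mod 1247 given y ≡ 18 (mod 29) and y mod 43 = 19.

29⁻¹ mod 43: 29·3 ≡ 1 (mod 43), so 29⁻¹ ≡ 3.
y = 18 + 29·((19 − 18)·3 mod 43) = 18 + 29·3 = 105.

105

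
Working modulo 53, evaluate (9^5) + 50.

(9)^5 ≡ 7 (mod 53)
7 + 50 = 57 ≡ 4 (mod 53)

4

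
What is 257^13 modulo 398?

Compute successive squares:
13 in binary is 1101, i.e. 13 = 8 + 4 + 1.
257^1 ≡ 257 (mod 398)
257^2 ≡ 257^2 = 66049 ≡ 379 (mod 398)
257^4 ≡ 379^2 = 143641 ≡ 361 (mod 398)
257^8 ≡ 361^2 = 130321 ≡ 175 (mod 398)
257^13 = 257^8 · 257^4 · 257^1 ≡ 175 · 361 · 257 (mod 398).
Accumulate the product:
175 · 361 = 63175 ≡ 291
291 · 257 = 74787 ≡ 361

361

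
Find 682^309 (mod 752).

309 in binary is 100110101, i.e. 309 = 256 + 32 + 16 + 4 + 1.
682^1 ≡ 682 (mod 752)
682^2 ≡ 682^2 = 465124 ≡ 388 (mod 752)
682^4 ≡ 388^2 = 150544 ≡ 144 (mod 752)
682^8 ≡ 144^2 = 20736 ≡ 432 (mod 752)
682^16 ≡ 432^2 = 186624 ≡ 128 (mod 752)
682^32 ≡ 128^2 = 16384 ≡ 592 (mod 752)
682^64 ≡ 592^2 = 350464 ≡ 32 (mod 752)
682^128 ≡ 32^2 = 1024 ≡ 272 (mod 752)
682^256 ≡ 272^2 = 73984 ≡ 288 (mod 752)
682^309 = 682^256 * 682^32 * 682^16 * 682^4 * 682^1 ≡ 288 * 592 * 128 * 144 * 682 (mod 752).
Accumulate the product:
288 * 592 = 170496 ≡ 544
544 * 128 = 69632 ≡ 448
448 * 144 = 64512 ≡ 592
592 * 682 = 403744 ≡ 672

672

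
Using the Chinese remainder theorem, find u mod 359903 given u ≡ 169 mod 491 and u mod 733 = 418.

1151

491⁻¹ mod 733: 491*524 ≡ 1 (mod 733), so 491⁻¹ ≡ 524.
u = 169 + 491*((418 − 169)*524 mod 733) = 169 + 491*2 = 1151.
Check: 1151 mod 491 = 169, 1151 mod 733 = 418. ✓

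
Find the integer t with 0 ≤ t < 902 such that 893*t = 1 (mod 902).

Apply the Euclidean algorithm and back-substitute:
902 = 1*893 + 9
893 = 99*9 + 2
9 = 4*2 + 1
2 = 2*1 + 0
gcd(893, 902) = 1, so the inverse exists.
Back-substitute for 1:
1 = 1*9 − 4*2
  = −4*893 + 397*9
  = 397*902 − 401*893
So 893⁻¹ ≡ −401 ≡ 501 (mod 902).

501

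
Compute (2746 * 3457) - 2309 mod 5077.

2746 * 3457 = 9492922 ≡ 4009 (mod 5077)
4009 - 2309 = 1700

1700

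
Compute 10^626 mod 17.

15

626 in binary is 1001110010, i.e. 626 = 512 + 64 + 32 + 16 + 2.
10^1 ≡ 10 (mod 17)
10^2 ≡ 10^2 = 100 ≡ 15 (mod 17)
10^4 ≡ 15^2 = 225 ≡ 4 (mod 17)
10^8 ≡ 4^2 = 16 (mod 17)
10^16 ≡ 16^2 = 256 ≡ 1 (mod 17)
10^32 ≡ 1^2 = 1 (mod 17)
10^64 ≡ 1^2 = 1 (mod 17)
10^128 ≡ 1^2 = 1 (mod 17)
10^256 ≡ 1^2 = 1 (mod 17)
10^512 ≡ 1^2 = 1 (mod 17)
10^626 = 10^512 * 10^64 * 10^32 * 10^16 * 10^2 ≡ 1 * 1 * 1 * 1 * 15 (mod 17).
Accumulate the product:
1 * 1 = 1
1 * 1 = 1
1 * 1 = 1
1 * 15 = 15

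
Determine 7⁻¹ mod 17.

5

17 = 2*7 + 3
7 = 2*3 + 1
3 = 3*1 + 0
gcd(7, 17) = 1, so the inverse exists.
Bézout: 1 = −2*17 + 5*7.
So 7⁻¹ ≡ 5 (mod 17).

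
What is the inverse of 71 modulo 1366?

1366 = 19*71 + 17
71 = 4*17 + 3
17 = 5*3 + 2
3 = 1*2 + 1
2 = 2*1 + 0
gcd(71, 1366) = 1, so the inverse exists.
Back-substitute for 1:
1 = 1*3 − 1*2
  = −1*17 + 6*3
  = 6*71 − 25*17
  = −25*1366 + 481*71
So 71⁻¹ ≡ 481 (mod 1366).

481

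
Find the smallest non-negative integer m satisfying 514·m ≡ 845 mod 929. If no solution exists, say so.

gcd(514, 929) = 1, so a unique solution mod 929 exists.
514⁻¹ ≡ 244 (mod 929).
m ≡ 244·845 ≡ 871 (mod 929).

871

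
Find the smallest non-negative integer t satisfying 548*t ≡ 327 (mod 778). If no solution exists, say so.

gcd(548, 778) = 2, and 2 does not divide 327.
So the congruence has no solution.

no solution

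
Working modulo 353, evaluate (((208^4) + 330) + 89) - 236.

204

(208)^4 ≡ 21 (mod 353)
21 + 330 = 351
351 + 89 = 440 ≡ 87 (mod 353)
87 - 236 = -149 ≡ 204 (mod 353)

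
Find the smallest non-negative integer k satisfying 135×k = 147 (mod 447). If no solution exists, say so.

64

gcd(135, 447) = 3, and 3 | 147, so solutions exist.
Divide through by 3: 45×k = 49 (mod 149).
45⁻¹ ≡ 53 (mod 149).
k ≡ 53×49 ≡ 64 (mod 149).
The smallest non-negative solution is k = 64.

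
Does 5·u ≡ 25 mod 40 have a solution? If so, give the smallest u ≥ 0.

gcd(5, 40) = 5, and 5 | 25, so solutions exist.
Divide through by 5: 1·u ≡ 5 (mod 8).
1⁻¹ ≡ 1 (mod 8).
u ≡ 1·5 ≡ 5 (mod 8).
The smallest non-negative solution is u = 5.

5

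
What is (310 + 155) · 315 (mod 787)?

93

310 + 155 = 465
465 · 315 = 146475 ≡ 93 (mod 787)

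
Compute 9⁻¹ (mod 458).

By the extended Euclidean algorithm:
458 = 50×9 + 8
9 = 1×8 + 1
8 = 8×1 + 0
gcd(9, 458) = 1, so the inverse exists.
Back-substitute for 1:
1 = 1×9 − 1×8
  = −1×458 + 51×9
So 9⁻¹ ≡ 51 (mod 458).

51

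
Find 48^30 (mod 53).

11

By square-and-multiply:
30 in binary is 11110, i.e. 30 = 16 + 8 + 4 + 2.
48^1 ≡ 48 (mod 53)
48^2 ≡ 48^2 = 2304 ≡ 25 (mod 53)
48^4 ≡ 25^2 = 625 ≡ 42 (mod 53)
48^8 ≡ 42^2 = 1764 ≡ 15 (mod 53)
48^16 ≡ 15^2 = 225 ≡ 13 (mod 53)
48^30 = 48^16 * 48^8 * 48^4 * 48^2 ≡ 13 * 15 * 42 * 25 (mod 53).
Accumulate the product:
13 * 15 = 195 ≡ 36
36 * 42 = 1512 ≡ 28
28 * 25 = 700 ≡ 11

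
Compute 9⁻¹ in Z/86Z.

67

86 = 9*9 + 5
9 = 1*5 + 4
5 = 1*4 + 1
4 = 4*1 + 0
gcd(9, 86) = 1, so the inverse exists.
Bézout: 1 = 2*86 − 19*9.
So 9⁻¹ ≡ −19 ≡ 67 (mod 86).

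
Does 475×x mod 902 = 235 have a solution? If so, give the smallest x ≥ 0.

893

gcd(475, 902) = 1, so a unique solution mod 902 exists.
475⁻¹ ≡ 545 (mod 902).
x ≡ 545×235 ≡ 893 (mod 902).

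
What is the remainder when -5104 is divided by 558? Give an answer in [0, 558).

-5104 = -10·558 + 476, so -5104 ≡ 476 (mod 558).

476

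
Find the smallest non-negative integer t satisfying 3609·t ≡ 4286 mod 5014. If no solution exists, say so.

1974

gcd(3609, 5014) = 1, so a unique solution mod 5014 exists.
3609⁻¹ ≡ 1299 (mod 5014).
t ≡ 1299·4286 ≡ 1974 (mod 5014).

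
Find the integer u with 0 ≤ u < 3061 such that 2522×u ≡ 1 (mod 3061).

460

3061 = 1*2522 + 539
2522 = 4*539 + 366
539 = 1*366 + 173
366 = 2*173 + 20
173 = 8*20 + 13
20 = 1*13 + 7
13 = 1*7 + 6
7 = 1*6 + 1
6 = 6*1 + 0
gcd(2522, 3061) = 1, so the inverse exists.
Back-substitute for 1:
1 = 1*7 − 1*6
  = −1*13 + 2*7
  = 2*20 − 3*13
  = −3*173 + 26*20
  = 26*366 − 55*173
  = −55*539 + 81*366
  = 81*2522 − 379*539
  = −379*3061 + 460*2522
So 2522⁻¹ ≡ 460 (mod 3061).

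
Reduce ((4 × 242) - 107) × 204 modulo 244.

208

4 × 242 = 968 ≡ 236 (mod 244)
236 - 107 = 129
129 × 204 = 26316 ≡ 208 (mod 244)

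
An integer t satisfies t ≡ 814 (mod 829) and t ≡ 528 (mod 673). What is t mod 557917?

829⁻¹ mod 673: 829×151 ≡ 1 (mod 673), so 829⁻¹ ≡ 151.
t = 814 + 829×((528 − 814)×151 mod 673) = 814 + 829×559 = 464225.

464225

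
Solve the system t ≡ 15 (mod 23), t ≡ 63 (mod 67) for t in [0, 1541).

130

23⁻¹ mod 67: 23·35 ≡ 1 (mod 67), so 23⁻¹ ≡ 35.
t = 15 + 23·((63 − 15)·35 mod 67) = 15 + 23·5 = 130.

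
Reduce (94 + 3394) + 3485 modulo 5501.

94 + 3394 = 3488
3488 + 3485 = 6973 ≡ 1472 (mod 5501)

1472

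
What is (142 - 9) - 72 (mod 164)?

142 - 9 = 133
133 - 72 = 61

61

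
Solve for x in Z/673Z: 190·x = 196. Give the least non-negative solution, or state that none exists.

419

gcd(190, 673) = 1, so a unique solution mod 673 exists.
190⁻¹ ≡ 294 (mod 673).
x ≡ 294·196 ≡ 419 (mod 673).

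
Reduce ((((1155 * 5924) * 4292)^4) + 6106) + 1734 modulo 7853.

5482

1155 * 5924 = 6842220 ≡ 2257 (mod 7853)
2257 * 4292 = 9687044 ≡ 4295 (mod 7853)
(4295)^4 ≡ 5495 (mod 7853)
5495 + 6106 = 11601 ≡ 3748 (mod 7853)
3748 + 1734 = 5482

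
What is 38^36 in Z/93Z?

4

38^1 ≡ 38 (mod 93)
38^2 ≡ 38^2 = 1444 ≡ 49 (mod 93)
38^4 ≡ 49^2 = 2401 ≡ 76 (mod 93)
38^8 ≡ 76^2 = 5776 ≡ 10 (mod 93)
38^16 ≡ 10^2 = 100 ≡ 7 (mod 93)
38^32 ≡ 7^2 = 49 (mod 93)
38^36 = 38^32 · 38^4 ≡ 49 · 76 (mod 93).
49 · 76 = 3724 ≡ 4 (mod 93).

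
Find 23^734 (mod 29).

24

23^1 ≡ 23 (mod 29)
23^2 ≡ 23^2 = 529 ≡ 7 (mod 29)
23^4 ≡ 7^2 = 49 ≡ 20 (mod 29)
23^8 ≡ 20^2 = 400 ≡ 23 (mod 29)
23^16 ≡ 23^2 = 529 ≡ 7 (mod 29)
23^32 ≡ 7^2 = 49 ≡ 20 (mod 29)
23^64 ≡ 20^2 = 400 ≡ 23 (mod 29)
23^128 ≡ 23^2 = 529 ≡ 7 (mod 29)
23^256 ≡ 7^2 = 49 ≡ 20 (mod 29)
23^512 ≡ 20^2 = 400 ≡ 23 (mod 29)
23^734 = 23^512 × 23^128 × 23^64 × 23^16 × 23^8 × 23^4 × 23^2 ≡ 23 × 7 × 23 × 7 × 23 × 20 × 7 (mod 29).
Accumulate the product:
23 × 7 = 161 ≡ 16
16 × 23 = 368 ≡ 20
20 × 7 = 140 ≡ 24
24 × 23 = 552 ≡ 1
1 × 20 = 20
20 × 7 = 140 ≡ 24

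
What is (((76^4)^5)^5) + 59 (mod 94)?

(76)^4 ≡ 72 (mod 94)
(72)^5 ≡ 12 (mod 94)
(12)^5 ≡ 14 (mod 94)
14 + 59 = 73

73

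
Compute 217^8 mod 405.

271

217^1 ≡ 217 (mod 405)
217^2 ≡ 217^2 = 47089 ≡ 109 (mod 405)
217^4 ≡ 109^2 = 11881 ≡ 136 (mod 405)
217^8 ≡ 136^2 = 18496 ≡ 271 (mod 405)
So 217^8 ≡ 271 (mod 405).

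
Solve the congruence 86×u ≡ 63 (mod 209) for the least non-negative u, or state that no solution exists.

gcd(86, 209) = 1, so a unique solution mod 209 exists.
86⁻¹ ≡ 192 (mod 209).
u ≡ 192×63 ≡ 183 (mod 209).

183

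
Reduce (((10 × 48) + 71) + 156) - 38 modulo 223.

0

10 × 48 = 480 ≡ 34 (mod 223)
34 + 71 = 105
105 + 156 = 261 ≡ 38 (mod 223)
38 - 38 = 0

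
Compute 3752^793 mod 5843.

582

793 in binary is 1100011001, i.e. 793 = 512 + 256 + 16 + 8 + 1.
3752^1 ≡ 3752 (mod 5843)
3752^2 ≡ 3752^2 = 14077504 ≡ 1717 (mod 5843)
3752^4 ≡ 1717^2 = 2948089 ≡ 3217 (mod 5843)
3752^8 ≡ 3217^2 = 10349089 ≡ 1136 (mod 5843)
3752^16 ≡ 1136^2 = 1290496 ≡ 5036 (mod 5843)
3752^32 ≡ 5036^2 = 25361296 ≡ 2676 (mod 5843)
3752^64 ≡ 2676^2 = 7160976 ≡ 3301 (mod 5843)
3752^128 ≡ 3301^2 = 10896601 ≡ 5249 (mod 5843)
3752^256 ≡ 5249^2 = 27552001 ≡ 2256 (mod 5843)
3752^512 ≡ 2256^2 = 5089536 ≡ 283 (mod 5843)
3752^793 = 3752^512 * 3752^256 * 3752^16 * 3752^8 * 3752^1 ≡ 283 * 2256 * 5036 * 1136 * 3752 (mod 5843).
Accumulate the product:
283 * 2256 = 638448 ≡ 1561
1561 * 5036 = 7861196 ≡ 2361
2361 * 1136 = 2682096 ≡ 159
159 * 3752 = 596568 ≡ 582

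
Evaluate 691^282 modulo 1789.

By square-and-multiply:
282 in binary is 100011010, i.e. 282 = 256 + 16 + 8 + 2.
691^1 ≡ 691 (mod 1789)
691^2 ≡ 691^2 = 477481 ≡ 1607 (mod 1789)
691^4 ≡ 1607^2 = 2582449 ≡ 922 (mod 1789)
691^8 ≡ 922^2 = 850084 ≡ 309 (mod 1789)
691^16 ≡ 309^2 = 95481 ≡ 664 (mod 1789)
691^32 ≡ 664^2 = 440896 ≡ 802 (mod 1789)
691^64 ≡ 802^2 = 643204 ≡ 953 (mod 1789)
691^128 ≡ 953^2 = 908209 ≡ 1186 (mod 1789)
691^256 ≡ 1186^2 = 1406596 ≡ 442 (mod 1789)
691^282 = 691^256 × 691^16 × 691^8 × 691^2 ≡ 442 × 664 × 309 × 1607 (mod 1789).
Accumulate the product:
442 × 664 = 293488 ≡ 92
92 × 309 = 28428 ≡ 1593
1593 × 1607 = 2559951 ≡ 1681

1681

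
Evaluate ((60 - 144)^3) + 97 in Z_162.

151

60 - 144 = -84 ≡ 78 (mod 162)
(78)^3 ≡ 54 (mod 162)
54 + 97 = 151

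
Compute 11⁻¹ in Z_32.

3

Run the extended Euclidean algorithm:
32 = 2*11 + 10
11 = 1*10 + 1
10 = 10*1 + 0
gcd(11, 32) = 1, so the inverse exists.
Bézout: 1 = −1*32 + 3*11.
So 11⁻¹ ≡ 3 (mod 32).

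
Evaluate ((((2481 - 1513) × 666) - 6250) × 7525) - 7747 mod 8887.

5986

2481 - 1513 = 968
968 × 666 = 644688 ≡ 4824 (mod 8887)
4824 - 6250 = -1426 ≡ 7461 (mod 8887)
7461 × 7525 = 56144025 ≡ 4846 (mod 8887)
4846 - 7747 = -2901 ≡ 5986 (mod 8887)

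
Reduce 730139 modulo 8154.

730139 = 89*8154 + 4433, so 730139 ≡ 4433 (mod 8154).

4433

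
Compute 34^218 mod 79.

34^1 ≡ 34 (mod 79)
34^2 ≡ 34^2 = 1156 ≡ 50 (mod 79)
34^4 ≡ 50^2 = 2500 ≡ 51 (mod 79)
34^8 ≡ 51^2 = 2601 ≡ 73 (mod 79)
34^16 ≡ 73^2 = 5329 ≡ 36 (mod 79)
34^32 ≡ 36^2 = 1296 ≡ 32 (mod 79)
34^64 ≡ 32^2 = 1024 ≡ 76 (mod 79)
34^128 ≡ 76^2 = 5776 ≡ 9 (mod 79)
34^218 = 34^128 * 34^64 * 34^16 * 34^8 * 34^2 ≡ 9 * 76 * 36 * 73 * 50 (mod 79).
Accumulate the product:
9 * 76 = 684 ≡ 52
52 * 36 = 1872 ≡ 55
55 * 73 = 4015 ≡ 65
65 * 50 = 3250 ≡ 11

11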